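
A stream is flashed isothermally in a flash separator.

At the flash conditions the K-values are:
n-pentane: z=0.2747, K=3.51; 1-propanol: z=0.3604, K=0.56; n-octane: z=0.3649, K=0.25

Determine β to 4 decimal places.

Newton iteration, β⁰ = 0.65:
  β = 0.6500: g = -0.49408, g' = -1.1682 → β = 0.2271
  β = 0.2271: g = -0.06685, g' = -1.0864 → β = 0.1655
  β = 0.1655: g = 0.00359, g' = -1.2125 → β = 0.1685
Converged at β = 0.1685.

β = 0.1685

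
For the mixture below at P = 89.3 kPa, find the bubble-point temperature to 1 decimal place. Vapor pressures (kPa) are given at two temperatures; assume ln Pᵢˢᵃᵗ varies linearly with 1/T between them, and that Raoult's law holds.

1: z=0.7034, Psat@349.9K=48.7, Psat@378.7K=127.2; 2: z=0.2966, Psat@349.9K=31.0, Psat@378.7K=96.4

Bubble-point temperature: ΣzᵢPᵢˢᵃᵗ(T) = P. Interpolate ln Pᵢˢᵃᵗ = aᵢ + bᵢ/T.
  T = 349.9 K: ΣzᵢPᵢˢᵃᵗ = 43.45 kPa
  T = 378.7 K: ΣzᵢPᵢˢᵃᵗ = 118.06 kPa
  T = 364.3 K: ΣzᵢPᵢˢᵃᵗ = 73.00 kPa
  T = 371.5 K: ΣzᵢPᵢˢᵃᵗ = 93.26 kPa
  T = 367.9 K: ΣzᵢPᵢˢᵃᵗ = 82.61 kPa
  T = 369.7 K: ΣzᵢPᵢˢᵃᵗ = 87.80 kPa
Interpolating between 369.7 K and 371.5 K gives T ≈ 370.2 K.

T = 370.2 K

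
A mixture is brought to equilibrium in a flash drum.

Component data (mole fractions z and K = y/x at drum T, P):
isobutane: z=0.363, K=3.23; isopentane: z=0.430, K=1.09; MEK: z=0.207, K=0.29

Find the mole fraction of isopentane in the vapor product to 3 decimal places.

y_isopentane = 0.438

Material balance + equilibrium reduce to Σ zᵢ(Kᵢ−1)/(1+ψ(Kᵢ−1)) = 0.
Check two-phase: ΣzᵢKᵢ = 1.701 > 1 and Σzᵢ/Kᵢ = 1.221 > 1, so g(0) = 0.701 > 0 and g(1) = -0.221 < 0.
Newton iteration, ψ⁰ = 0.5:
  ψ = 0.500: g = 0.1919, g' = -0.658 → ψ = 0.792
  ψ = 0.792: g = -0.0069, g' = -0.783 → ψ = 0.783
Converged at ψ = 0.783.
Compositions from xᵢ = zᵢ/(1+ψ(Kᵢ−1)), yᵢ = Kᵢxᵢ:
  isobutane: x = 0.132, y = 0.427
  isopentane: x = 0.402, y = 0.438
  MEK: x = 0.466, y = 0.135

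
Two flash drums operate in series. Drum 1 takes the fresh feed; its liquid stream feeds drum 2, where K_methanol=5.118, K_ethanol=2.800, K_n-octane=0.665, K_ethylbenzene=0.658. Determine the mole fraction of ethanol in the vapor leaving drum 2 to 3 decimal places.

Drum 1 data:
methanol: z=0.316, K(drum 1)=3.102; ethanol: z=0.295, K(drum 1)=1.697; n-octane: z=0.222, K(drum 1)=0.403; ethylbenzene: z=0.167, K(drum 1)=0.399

y_ethanol (drum 2) = 0.248

Drum 1:
Newton–Raphson from ψ₁ = 0.5:
  ψ₁ = 0.500: g = 0.1439, g' = -0.695 → ψ₁ = 0.707
  ψ₁ = 0.707: g = 0.0010, g' = -0.710 → ψ₁ = 0.709
Converged at ψ₁ = 0.708.
Drum-1 compositions:
  methanol: x = 0.127, y = 0.394
  ethanol: x = 0.197, y = 0.335
  n-octane: x = 0.385, y = 0.155
  ethylbenzene: x = 0.291, y = 0.116
Drum-2 feed = drum-1 liquid: z₂ = (0.1269, 0.1975, 0.3847, 0.2908).
Drum 2:
Rachford–Rice: g(ψ₂) = Σ zᵢ(Kᵢ−1)/(1+ψ₂(Kᵢ−1)) = 0.
Feasibility: ΣzᵢKᵢ = 1.650, Σzᵢ/Kᵢ = 1.116 — both > 1, two phases present.
Newton iteration, ψ₂⁰ = 0.37:
  ψ₂ = 0.370: g = 0.1595, g' = -0.669 → ψ₂ = 0.608
  ψ₂ = 0.608: g = 0.0314, g' = -0.443 → ψ₂ = 0.679
  ψ₂ = 0.679: g = 0.0013, g' = -0.409 → ψ₂ = 0.682
Converged at ψ₂ = 0.682.
  methanol: x = 0.033, y = 0.171
  ethanol: x = 0.089, y = 0.248
  n-octane: x = 0.499, y = 0.332
  ethylbenzene: x = 0.379, y = 0.250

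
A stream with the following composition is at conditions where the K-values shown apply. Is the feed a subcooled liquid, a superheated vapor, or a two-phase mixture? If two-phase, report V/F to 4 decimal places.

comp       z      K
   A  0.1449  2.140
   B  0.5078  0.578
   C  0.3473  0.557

subcooled liquid

ΣzᵢKᵢ = 0.7970; Σzᵢ/Kᵢ = 1.5698.
Since ΣzᵢKᵢ < 1 the mixture is below its bubble point — single liquid phase.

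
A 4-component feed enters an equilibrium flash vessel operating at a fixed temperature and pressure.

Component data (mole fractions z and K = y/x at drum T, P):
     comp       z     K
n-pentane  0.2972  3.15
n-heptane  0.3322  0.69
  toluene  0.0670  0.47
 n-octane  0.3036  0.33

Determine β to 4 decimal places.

β = 0.2726

Rachford–Rice: g(β) = Σ zᵢ(Kᵢ−1)/(1+β(Kᵢ−1)) = 0.
Check two-phase: ΣzᵢKᵢ = 1.2971 > 1 and Σzᵢ/Kᵢ = 1.6384 > 1, so g(0) = 0.2971 > 0 and g(1) = -0.6384 < 0.
Newton iteration, β⁰ = 0.5:
  β = 0.5000: g = -0.16813, g' = -0.7068 → β = 0.2621
  β = 0.2621: g = 0.00859, g' = -0.8257 → β = 0.2725
  β = 0.2725: g = 0.00006, g' = -0.8140 → β = 0.2726
Converged at β = 0.2726.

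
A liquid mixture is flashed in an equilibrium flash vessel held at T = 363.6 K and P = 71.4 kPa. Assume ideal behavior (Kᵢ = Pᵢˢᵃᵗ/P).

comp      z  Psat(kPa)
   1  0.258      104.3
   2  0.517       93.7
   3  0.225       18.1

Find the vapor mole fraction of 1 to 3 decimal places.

Raoult's law: Kᵢ = Pᵢˢᵃᵗ/P = Pᵢˢᵃᵗ/71.4.
  K_1 = 104.3/71.4 = 1.46078, K_2 = 93.7/71.4 = 1.31232, K_3 = 18.1/71.4 = 0.25350
Rachford–Rice: g(ψ) = Σ zᵢ(Kᵢ−1)/(1+ψ(Kᵢ−1)) = 0.
g(0) = ΣzᵢKᵢ − 1 = 0.112 and g(1) = 1 − Σzᵢ/Kᵢ = -0.458, so a root lies in (0, 1).
Newton–Raphson from ψ = 0.5:
  ψ = 0.500: g = -0.0317, g' = -0.393 → ψ = 0.419
  ψ = 0.419: g = -0.0021, g' = -0.344 → ψ = 0.413
Converged at ψ = 0.413.
Compositions from xᵢ = zᵢ/(1+ψ(Kᵢ−1)), yᵢ = Kᵢxᵢ:
  1: x = 0.217, y = 0.317
  2: x = 0.458, y = 0.601
  3: x = 0.325, y = 0.082

y_1 = 0.317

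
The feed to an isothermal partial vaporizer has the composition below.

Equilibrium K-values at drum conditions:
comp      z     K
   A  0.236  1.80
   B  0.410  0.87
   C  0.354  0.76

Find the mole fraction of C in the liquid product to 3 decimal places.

Material balance + equilibrium reduce to Σ zᵢ(Kᵢ−1)/(1+V/F(Kᵢ−1)) = 0.
g(0) = ΣzᵢKᵢ − 1 = 0.051 and g(1) = 1 − Σzᵢ/Kᵢ = -0.068, so a root lies in (0, 1).
Newton–Raphson from V/F = 0.37:
  V/F = 0.370: g = -0.0036, g' = -0.122 → V/F = 0.341
Converged at V/F = 0.341.
Compositions from xᵢ = zᵢ/(1+V/F(Kᵢ−1)), yᵢ = Kᵢxᵢ:
  A: x = 0.185, y = 0.334
  B: x = 0.429, y = 0.373
  C: x = 0.386, y = 0.293

x_C = 0.386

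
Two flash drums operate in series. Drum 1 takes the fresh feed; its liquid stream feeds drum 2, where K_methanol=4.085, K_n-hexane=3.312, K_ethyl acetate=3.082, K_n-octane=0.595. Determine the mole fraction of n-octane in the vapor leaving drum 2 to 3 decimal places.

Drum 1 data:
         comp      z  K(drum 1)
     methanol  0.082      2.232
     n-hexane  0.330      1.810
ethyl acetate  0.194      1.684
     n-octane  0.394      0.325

Drum 1:
Rachford–Rice: g(ψ₁) = Σ zᵢ(Kᵢ−1)/(1+ψ₁(Kᵢ−1)) = 0.
g(0) = ΣzᵢKᵢ − 1 = 0.235 and g(1) = 1 − Σzᵢ/Kᵢ = -0.547, so a root lies in (0, 1).
Iterate (Newton) starting at ψ₁ = 0.47:
  ψ₁ = 0.470: g = -0.0315, g' = -0.601 → ψ₁ = 0.417
  ψ₁ = 0.417: g = -0.0006, g' = -0.578 → ψ₁ = 0.416
Converged at ψ₁ = 0.416.
Drum-1 compositions:
  methanol: x = 0.054, y = 0.121
  n-hexane: x = 0.247, y = 0.447
  ethyl acetate: x = 0.151, y = 0.254
  n-octane: x = 0.548, y = 0.178
Drum-2 feed = drum-1 liquid: z₂ = (0.0542, 0.2468, 0.1510, 0.5480).
Drum 2:
Material balance + equilibrium reduce to Σ zᵢ(Kᵢ−1)/(1+ψ₂(Kᵢ−1)) = 0.
g(0) = ΣzᵢKᵢ − 1 = 0.830 and g(1) = 1 − Σzᵢ/Kᵢ = -0.058, so a root lies in (0, 1).
Iterate (Newton) starting at ψ₂ = 0.67:
  ψ₂ = 0.670: g = 0.1050, g' = -0.541 → ψ₂ = 0.864
  ψ₂ = 0.864: g = 0.0069, g' = -0.481 → ψ₂ = 0.878
Converged at ψ₂ = 0.878.
  methanol: x = 0.015, y = 0.060
  n-hexane: x = 0.081, y = 0.270
  ethyl acetate: x = 0.053, y = 0.165
  n-octane: x = 0.851, y = 0.506

y_n-octane (drum 2) = 0.506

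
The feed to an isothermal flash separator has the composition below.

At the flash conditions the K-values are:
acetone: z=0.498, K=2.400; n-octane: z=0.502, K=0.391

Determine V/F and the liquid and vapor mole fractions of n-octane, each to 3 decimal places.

Rachford–Rice: g(V/F) = Σ zᵢ(Kᵢ−1)/(1+V/F(Kᵢ−1)) = 0.
Feasibility: ΣzᵢKᵢ = 1.391, Σzᵢ/Kᵢ = 1.491 — both > 1, two phases present.
Binary case is linear: z₁(K₁−1)(1+V/F(K₂−1)) + z₂(K₂−1)(1+V/F(K₁−1)) = 0
⇒ V/F = [z₁(K₁−1)+z₂(K₂−1)] / [−(K₁−1)(K₂−1)] = 0.3915/0.8526 = 0.459
Compositions from xᵢ = zᵢ/(1+V/F(Kᵢ−1)), yᵢ = Kᵢxᵢ:
  acetone: x = 0.303, y = 0.728
  n-octane: x = 0.697, y = 0.272

V/F = 0.459, x_n-octane = 0.697, y_n-octane = 0.272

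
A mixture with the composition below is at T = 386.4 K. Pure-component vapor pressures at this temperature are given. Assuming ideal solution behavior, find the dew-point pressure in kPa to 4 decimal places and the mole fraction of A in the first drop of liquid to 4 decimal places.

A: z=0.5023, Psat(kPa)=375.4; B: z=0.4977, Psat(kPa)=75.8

At the dew point ψ → 1, so Σzᵢ/Kᵢ = 1 with Kᵢ = Pᵢˢᵃᵗ/P ⇒ 1/P = Σzᵢ/Pᵢˢᵃᵗ.
1/P = 0.5023/375.4 + 0.4977/75.8 = 0.0079040 ⇒ P = 126.5182 kPa
xᵢ = zᵢP/Pᵢˢᵃᵗ ⇒ x_A = 0.5023·126.5182/375.4 = 0.1693

Pdew = 126.5182 kPa, x_A = 0.1693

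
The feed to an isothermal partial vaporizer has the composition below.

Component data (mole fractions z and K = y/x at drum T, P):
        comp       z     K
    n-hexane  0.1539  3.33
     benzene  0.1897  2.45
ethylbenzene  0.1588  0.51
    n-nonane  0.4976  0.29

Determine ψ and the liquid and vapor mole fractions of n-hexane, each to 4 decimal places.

Let ψ = V/F and solve Σ zᵢ(Kᵢ−1)/(1+ψ(Kᵢ−1)) = 0.
Feasibility: ΣzᵢKᵢ = 1.2025, Σzᵢ/Kᵢ = 2.1509 — both > 1, two phases present.
Newton–Raphson from ψ = 0.43:
  ψ = 0.4300: g = -0.25859, g' = -0.9408 → ψ = 0.1551
  ψ = 0.1551: g = 0.00671, g' = -1.0780 → ψ = 0.1613
  ψ = 0.1613: g = 0.00003, g' = -1.0682 → ψ = 0.1614
Converged at ψ = 0.1614.
Compositions from xᵢ = zᵢ/(1+ψ(Kᵢ−1)), yᵢ = Kᵢxᵢ:
  n-hexane: x = 0.1118, y = 0.3724
  benzene: x = 0.1537, y = 0.3766
  ethylbenzene: x = 0.1724, y = 0.0879
  n-nonane: x = 0.5620, y = 0.1630

ψ = 0.1614, x_n-hexane = 0.1118, y_n-hexane = 0.3724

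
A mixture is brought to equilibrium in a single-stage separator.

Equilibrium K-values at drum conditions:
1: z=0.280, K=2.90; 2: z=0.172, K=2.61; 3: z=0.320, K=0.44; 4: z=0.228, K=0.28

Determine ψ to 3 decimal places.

ψ = 0.410

Rachford–Rice: g(ψ) = Σ zᵢ(Kᵢ−1)/(1+ψ(Kᵢ−1)) = 0.
Check two-phase: ΣzᵢKᵢ = 1.466 > 1 and Σzᵢ/Kᵢ = 1.704 > 1, so g(0) = 0.466 > 0 and g(1) = -0.704 < 0.
Newton–Raphson from ψ = 0.5:
  ψ = 0.500: g = -0.0792, g' = -0.885 → ψ = 0.411
  ψ = 0.411: g = -0.0002, g' = -0.888 → ψ = 0.410
Converged at ψ = 0.410.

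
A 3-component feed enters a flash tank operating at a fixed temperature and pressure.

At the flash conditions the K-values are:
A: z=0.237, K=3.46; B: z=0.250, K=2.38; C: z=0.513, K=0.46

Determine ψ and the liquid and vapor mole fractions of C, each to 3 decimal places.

Rachford–Rice: g(ψ) = Σ zᵢ(Kᵢ−1)/(1+ψ(Kᵢ−1)) = 0.
Check two-phase: ΣzᵢKᵢ = 1.651 > 1 and Σzᵢ/Kᵢ = 1.289 > 1, so g(0) = 0.651 > 0 and g(1) = -0.289 < 0.
Iterate (Newton) starting at ψ = 0.5:
  ψ = 0.500: g = 0.0861, g' = -0.736 → ψ = 0.617
  ψ = 0.617: g = 0.0024, g' = -0.702 → ψ = 0.621
Converged at ψ = 0.621.
Compositions from xᵢ = zᵢ/(1+ψ(Kᵢ−1)), yᵢ = Kᵢxᵢ:
  A: x = 0.094, y = 0.325
  B: x = 0.135, y = 0.321
  C: x = 0.772, y = 0.355

ψ = 0.621, x_C = 0.772, y_C = 0.355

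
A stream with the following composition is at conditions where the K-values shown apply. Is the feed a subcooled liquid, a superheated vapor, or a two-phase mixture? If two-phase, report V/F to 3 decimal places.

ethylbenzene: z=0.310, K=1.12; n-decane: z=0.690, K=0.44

subcooled liquid

ΣzᵢKᵢ = 0.651; Σzᵢ/Kᵢ = 1.845.
Since ΣzᵢKᵢ < 1 the mixture is below its bubble point — single liquid phase.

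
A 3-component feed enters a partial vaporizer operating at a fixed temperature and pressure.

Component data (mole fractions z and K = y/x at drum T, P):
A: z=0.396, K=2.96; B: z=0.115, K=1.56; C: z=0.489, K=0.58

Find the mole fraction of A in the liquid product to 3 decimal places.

Material balance + equilibrium reduce to Σ zᵢ(Kᵢ−1)/(1+ψ(Kᵢ−1)) = 0.
Feasibility: ΣzᵢKᵢ = 1.635, Σzᵢ/Kᵢ = 1.051 — both > 1, two phases present.
Iterate (Newton) starting at ψ = 0.41:
  ψ = 0.410: g = 0.2346, g' = -0.617 → ψ = 0.790
  ψ = 0.790: g = 0.0419, g' = -0.445 → ψ = 0.884
  ψ = 0.884: g = 0.0004, g' = -0.438 → ψ = 0.885
Converged at ψ = 0.885.
Compositions from xᵢ = zᵢ/(1+ψ(Kᵢ−1)), yᵢ = Kᵢxᵢ:
  A: x = 0.145, y = 0.429
  B: x = 0.077, y = 0.120
  C: x = 0.778, y = 0.451

x_A = 0.145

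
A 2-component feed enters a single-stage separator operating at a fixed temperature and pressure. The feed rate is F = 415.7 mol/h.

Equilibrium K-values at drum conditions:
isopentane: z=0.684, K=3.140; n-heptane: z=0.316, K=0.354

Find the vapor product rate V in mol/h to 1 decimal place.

Let β = V/F and solve Σ zᵢ(Kᵢ−1)/(1+β(Kᵢ−1)) = 0.
Check two-phase: ΣzᵢKᵢ = 2.260 > 1 and Σzᵢ/Kᵢ = 1.110 > 1, so g(0) = 1.260 > 0 and g(1) = -0.110 < 0.
Newton–Raphson from β = 0.62:
  β = 0.620: g = 0.2886, g' = -0.946 → β = 0.925
  β = 0.925: g = -0.0162, g' = -1.167 → β = 0.911
Converged at β = 0.911.
Then V = β·F = 0.9112·415.7 = 378.8 mol/h and L = F − V = 36.9 mol/h.

V = 378.8 mol/h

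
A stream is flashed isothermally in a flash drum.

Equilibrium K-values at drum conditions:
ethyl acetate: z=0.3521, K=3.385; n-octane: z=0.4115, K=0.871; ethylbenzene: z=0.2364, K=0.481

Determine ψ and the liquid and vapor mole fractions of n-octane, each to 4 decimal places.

ψ = 0.8459, x_n-octane = 0.4619, y_n-octane = 0.4023

Let ψ = V/F and solve Σ zᵢ(Kᵢ−1)/(1+ψ(Kᵢ−1)) = 0.
g(0) = ΣzᵢKᵢ − 1 = 0.6640 and g(1) = 1 − Σzᵢ/Kᵢ = -0.0679, so a root lies in (0, 1).
Iterate (Newton) starting at ψ = 0.39:
  ψ = 0.3900: g = 0.22535, g' = -0.6453 → ψ = 0.7392
  ψ = 0.7392: g = 0.04618, g' = -0.4383 → ψ = 0.8446
  ψ = 0.8446: g = 0.00057, g' = -0.4309 → ψ = 0.8459
Converged at ψ = 0.8459.
Compositions from xᵢ = zᵢ/(1+ψ(Kᵢ−1)), yᵢ = Kᵢxᵢ:
  ethyl acetate: x = 0.1167, y = 0.3950
  n-octane: x = 0.4619, y = 0.4023
  ethylbenzene: x = 0.4214, y = 0.2027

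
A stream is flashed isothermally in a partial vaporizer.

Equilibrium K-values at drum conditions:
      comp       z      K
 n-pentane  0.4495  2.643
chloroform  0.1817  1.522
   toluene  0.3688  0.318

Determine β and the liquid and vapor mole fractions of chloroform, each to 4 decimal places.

Let β = V/F and solve Σ zᵢ(Kᵢ−1)/(1+β(Kᵢ−1)) = 0.
Feasibility: ΣzᵢKᵢ = 1.5819, Σzᵢ/Kᵢ = 1.4492 — both > 1, two phases present.
Newton iteration, β⁰ = 0.5:
  β = 0.5000: g = 0.09900, g' = -0.7918 → β = 0.6250
  β = 0.6250: g = -0.00251, g' = -0.8446 → β = 0.6220
Converged at β = 0.6220.
Compositions from xᵢ = zᵢ/(1+β(Kᵢ−1)), yᵢ = Kᵢxᵢ:
  n-pentane: x = 0.2223, y = 0.5875
  chloroform: x = 0.1372, y = 0.2088
  toluene: x = 0.6405, y = 0.2037

β = 0.6220, x_chloroform = 0.1372, y_chloroform = 0.2088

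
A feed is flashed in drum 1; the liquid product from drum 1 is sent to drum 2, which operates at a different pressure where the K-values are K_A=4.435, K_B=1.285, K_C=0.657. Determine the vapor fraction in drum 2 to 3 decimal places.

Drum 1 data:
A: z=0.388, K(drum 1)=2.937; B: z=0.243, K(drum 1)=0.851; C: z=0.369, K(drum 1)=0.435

V/F (drum 2) = 0.691

Drum 1:
Let ψ₁ = V/F and solve Σ zᵢ(Kᵢ−1)/(1+ψ₁(Kᵢ−1)) = 0.
Check two-phase: ΣzᵢKᵢ = 1.507 > 1 and Σzᵢ/Kᵢ = 1.266 > 1, so g(0) = 0.507 > 0 and g(1) = -0.266 < 0.
Newton iteration, ψ₁⁰ = 0.5:
  ψ₁ = 0.500: g = 0.0521, g' = -0.611 → ψ₁ = 0.585
  ψ₁ = 0.585: g = 0.0011, g' = -0.589 → ψ₁ = 0.587
Converged at ψ₁ = 0.587.
Drum-1 compositions:
  A: x = 0.182, y = 0.533
  B: x = 0.266, y = 0.227
  C: x = 0.552, y = 0.240
Drum-2 feed = drum-1 liquid: z₂ = (0.1815, 0.2663, 0.5522).
Drum 2:
Iterate (Newton) starting at ψ₂ = 0.55:
  ψ₂ = 0.550: g = 0.0480, g' = -0.371 → ψ₂ = 0.679
  ψ₂ = 0.679: g = 0.0037, g' = -0.318 → ψ₂ = 0.691
Converged at ψ₂ = 0.691.
  A: x = 0.054, y = 0.239
  B: x = 0.222, y = 0.286
  C: x = 0.724, y = 0.475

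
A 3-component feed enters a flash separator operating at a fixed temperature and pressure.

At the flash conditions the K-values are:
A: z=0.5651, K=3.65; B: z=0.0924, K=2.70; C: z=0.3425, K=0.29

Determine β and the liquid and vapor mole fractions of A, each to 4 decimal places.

β = 0.7880, x_A = 0.1830, y_A = 0.6679

Let β = V/F and solve Σ zᵢ(Kᵢ−1)/(1+β(Kᵢ−1)) = 0.
Check two-phase: ΣzᵢKᵢ = 2.4114 > 1 and Σzᵢ/Kᵢ = 1.3701 > 1, so g(0) = 1.4114 > 0 and g(1) = -0.3701 < 0.
Iterate (Newton) starting at β = 0.5:
  β = 0.5000: g = 0.35199, g' = -1.2272 → β = 0.7868
  β = 0.7868: g = 0.00162, g' = -1.3522 → β = 0.7880
Converged at β = 0.7880.
Compositions from xᵢ = zᵢ/(1+β(Kᵢ−1)), yᵢ = Kᵢxᵢ:
  A: x = 0.1830, y = 0.6679
  B: x = 0.0395, y = 0.1066
  C: x = 0.7775, y = 0.2255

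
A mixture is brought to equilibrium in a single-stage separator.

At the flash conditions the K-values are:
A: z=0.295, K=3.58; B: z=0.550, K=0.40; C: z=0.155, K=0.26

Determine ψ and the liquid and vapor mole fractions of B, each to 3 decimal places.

Newton–Raphson from ψ = 0.54:
  ψ = 0.540: g = -0.3612, g' = -1.012 → ψ = 0.183
  ψ = 0.183: g = 0.0137, g' = -1.270 → ψ = 0.194
Converged at ψ = 0.194.
Compositions from xᵢ = zᵢ/(1+ψ(Kᵢ−1)), yᵢ = Kᵢxᵢ:
  A: x = 0.197, y = 0.704
  B: x = 0.622, y = 0.249
  C: x = 0.181, y = 0.047

ψ = 0.194, x_B = 0.622, y_B = 0.249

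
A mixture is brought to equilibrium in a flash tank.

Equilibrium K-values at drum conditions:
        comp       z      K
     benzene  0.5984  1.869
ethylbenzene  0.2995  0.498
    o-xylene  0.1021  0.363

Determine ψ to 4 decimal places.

Iterate (Newton) starting at ψ = 0.34:
  ψ = 0.3400: g = 0.13710, g' = -0.4465 → ψ = 0.6470
  ψ = 0.6470: g = -0.00047, g' = -0.4706 → ψ = 0.6461
Converged at ψ = 0.6461.

ψ = 0.6461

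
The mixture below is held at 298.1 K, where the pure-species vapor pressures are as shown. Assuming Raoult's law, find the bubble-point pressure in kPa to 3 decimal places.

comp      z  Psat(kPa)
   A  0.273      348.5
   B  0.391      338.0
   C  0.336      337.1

Pbub = 340.564 kPa

At the bubble point ψ → 0, so ΣzᵢKᵢ = 1 with Kᵢ = Pᵢˢᵃᵗ/P ⇒ P = ΣzᵢPᵢˢᵃᵗ.
P = 0.273·348.5 + 0.391·338.0 + 0.336·337.1 = 340.564 kPa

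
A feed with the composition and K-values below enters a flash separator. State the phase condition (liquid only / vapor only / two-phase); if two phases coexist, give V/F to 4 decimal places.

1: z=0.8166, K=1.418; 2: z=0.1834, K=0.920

ΣzᵢKᵢ = 1.3267; Σzᵢ/Kᵢ = 0.7752.
Since Σzᵢ/Kᵢ < 1 the mixture is above its dew point — single vapor phase.

vapor only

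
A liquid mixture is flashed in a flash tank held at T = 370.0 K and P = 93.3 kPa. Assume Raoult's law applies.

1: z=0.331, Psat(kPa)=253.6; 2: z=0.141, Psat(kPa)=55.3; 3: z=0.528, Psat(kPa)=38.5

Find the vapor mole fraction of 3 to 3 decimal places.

y_3 = 0.249

Raoult's law: Kᵢ = Pᵢˢᵃᵗ/P = Pᵢˢᵃᵗ/93.3.
  K_1 = 253.6/93.3 = 2.71811, K_2 = 55.3/93.3 = 0.59271, K_3 = 38.5/93.3 = 0.41265
Rachford–Rice: g(β) = Σ zᵢ(Kᵢ−1)/(1+β(Kᵢ−1)) = 0.
Feasibility: ΣzᵢKᵢ = 1.201, Σzᵢ/Kᵢ = 1.639 — both > 1, two phases present.
Newton–Raphson from β = 0.5:
  β = 0.500: g = -0.2053, g' = -0.685 → β = 0.200
  β = 0.200: g = 0.0092, g' = -0.803 → β = 0.212
Converged at β = 0.212.
Compositions from xᵢ = zᵢ/(1+β(Kᵢ−1)), yᵢ = Kᵢxᵢ:
  1: x = 0.243, y = 0.660
  2: x = 0.154, y = 0.091
  3: x = 0.603, y = 0.249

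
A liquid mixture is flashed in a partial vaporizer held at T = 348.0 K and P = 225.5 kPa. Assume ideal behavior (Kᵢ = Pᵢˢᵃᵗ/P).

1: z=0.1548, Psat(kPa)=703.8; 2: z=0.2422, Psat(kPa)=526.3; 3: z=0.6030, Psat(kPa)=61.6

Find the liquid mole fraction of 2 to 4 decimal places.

x_2 = 0.1965

Raoult's law: Kᵢ = Pᵢˢᵃᵗ/P = Pᵢˢᵃᵗ/225.5.
  K_1 = 703.8/225.5 = 3.121064, K_2 = 526.3/225.5 = 2.333925, K_3 = 61.6/225.5 = 0.273171
Material balance + equilibrium reduce to Σ zᵢ(Kᵢ−1)/(1+ψ(Kᵢ−1)) = 0.
g(0) = ΣzᵢKᵢ − 1 = 0.2131 and g(1) = 1 − Σzᵢ/Kᵢ = -1.3608, so a root lies in (0, 1).
Newton–Raphson from ψ = 0.51:
  ψ = 0.5100: g = -0.34644, g' = -1.1177 → ψ = 0.2000
  ψ = 0.2000: g = -0.02729, g' = -1.0480 → ψ = 0.1740
  ψ = 0.1740: g = 0.00031, g' = -1.0729 → ψ = 0.1743
Converged at ψ = 0.1743.
Compositions from xᵢ = zᵢ/(1+ψ(Kᵢ−1)), yᵢ = Kᵢxᵢ:
  1: x = 0.1130, y = 0.3527
  2: x = 0.1965, y = 0.4586
  3: x = 0.6905, y = 0.1886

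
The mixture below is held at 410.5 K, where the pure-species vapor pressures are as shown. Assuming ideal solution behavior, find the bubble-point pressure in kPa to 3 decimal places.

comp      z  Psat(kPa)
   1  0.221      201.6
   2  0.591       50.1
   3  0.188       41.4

Pbub = 81.946 kPa

At the bubble point ψ → 0, so ΣzᵢKᵢ = 1 with Kᵢ = Pᵢˢᵃᵗ/P ⇒ P = ΣzᵢPᵢˢᵃᵗ.
P = 0.221·201.6 + 0.591·50.1 + 0.188·41.4 = 81.946 kPa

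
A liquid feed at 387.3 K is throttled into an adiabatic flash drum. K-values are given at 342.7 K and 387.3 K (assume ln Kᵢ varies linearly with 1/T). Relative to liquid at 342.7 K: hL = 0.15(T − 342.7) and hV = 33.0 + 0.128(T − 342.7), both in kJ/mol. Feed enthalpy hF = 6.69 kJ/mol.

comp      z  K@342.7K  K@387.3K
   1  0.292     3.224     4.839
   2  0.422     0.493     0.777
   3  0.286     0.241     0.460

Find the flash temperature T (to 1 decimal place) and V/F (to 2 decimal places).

T = 346.1 K, V/F = 0.19

Adiabatic flash: solve Rachford–Rice at each trial T, then check hF = ψ·hV(T) + (1−ψ)·hL(T).
  T = 342.7 K: K = (3.224, 0.493, 0.241), RR gives ψ = 0.159, H_out = 5.252 kJ/mol
  T = 387.3 K: K = (4.839, 0.777, 0.460), RR gives ψ = 0.604, H_out = 26.020 kJ/mol
  T = 365.0 K: K = (3.999, 0.628, 0.340), RR gives ψ = 0.351, H_out = 14.755 kJ/mol
  T = 353.9 K: K = (3.605, 0.559, 0.288), RR gives ψ = 0.253, H_out = 9.978 kJ/mol
  T = 348.3 K: K = (3.412, 0.525, 0.264), RR gives ψ = 0.206, H_out = 7.622 kJ/mol
  T = 345.5 K: K = (3.317, 0.509, 0.252), RR gives ψ = 0.183, H_out = 6.441 kJ/mol
  T = 346.9 K: K = (3.365, 0.517, 0.258), RR gives ψ = 0.195, H_out = 7.032 kJ/mol
Linear interpolation between T = 345.5 (H_out = 6.441) and T = 346.9 (H_out = 7.032) on hF = 6.69 gives T ≈ 346.1 K, at which ψ = 0.19.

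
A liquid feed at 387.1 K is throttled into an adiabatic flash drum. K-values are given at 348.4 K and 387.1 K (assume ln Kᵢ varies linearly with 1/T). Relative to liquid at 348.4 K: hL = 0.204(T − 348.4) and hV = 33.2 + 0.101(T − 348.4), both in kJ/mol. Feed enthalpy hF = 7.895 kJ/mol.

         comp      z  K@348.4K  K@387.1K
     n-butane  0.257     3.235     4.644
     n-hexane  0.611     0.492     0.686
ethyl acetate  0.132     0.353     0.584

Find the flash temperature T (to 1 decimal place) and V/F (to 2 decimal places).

T = 354.4 K, V/F = 0.20

Adiabatic flash: solve Rachford–Rice at each trial T, then check hF = ψ·hV(T) + (1−ψ)·hL(T).
  T = 348.4 K: K = (3.235, 0.492, 0.353), RR gives ψ = 0.150, H_out = 4.966 kJ/mol
  T = 387.1 K: K = (4.644, 0.686, 0.584), RR gives ψ = 0.567, H_out = 24.469 kJ/mol
  T = 367.8 K: K = (3.915, 0.586, 0.460), RR gives ψ = 0.333, H_out = 14.354 kJ/mol
  T = 358.1 K: K = (3.568, 0.538, 0.405), RR gives ψ = 0.239, H_out = 9.686 kJ/mol
  T = 353.2 K: K = (3.398, 0.515, 0.378), RR gives ψ = 0.194, H_out = 7.322 kJ/mol
  T = 355.6 K: K = (3.481, 0.526, 0.391), RR gives ψ = 0.216, H_out = 8.483 kJ/mol
Linear interpolation between T = 353.2 (H_out = 7.322) and T = 355.6 (H_out = 8.483) on hF = 7.895 gives T ≈ 354.4 K, at which ψ = 0.20.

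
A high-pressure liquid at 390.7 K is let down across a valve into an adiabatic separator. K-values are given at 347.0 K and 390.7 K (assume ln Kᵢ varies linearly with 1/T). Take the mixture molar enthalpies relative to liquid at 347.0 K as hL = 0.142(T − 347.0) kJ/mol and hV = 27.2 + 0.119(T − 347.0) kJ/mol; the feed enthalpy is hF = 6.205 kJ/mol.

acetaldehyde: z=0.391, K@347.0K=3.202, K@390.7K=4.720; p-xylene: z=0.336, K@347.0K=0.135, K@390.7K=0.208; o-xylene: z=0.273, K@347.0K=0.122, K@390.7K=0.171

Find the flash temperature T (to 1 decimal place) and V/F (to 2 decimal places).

T = 352.9 K, V/F = 0.20

Adiabatic flash: solve Rachford–Rice at each trial T, then check hF = ψ·hV(T) + (1−ψ)·hL(T).
  T = 347.0 K: K = (3.202, 0.135, 0.122), RR gives ψ = 0.172, H_out = 4.690 kJ/mol
  T = 390.7 K: K = (4.720, 0.208, 0.171), RR gives ψ = 0.320, H_out = 14.582 kJ/mol
  T = 368.9 K: K = (3.934, 0.170, 0.146), RR gives ψ = 0.257, H_out = 9.982 kJ/mol
  T = 357.9 K: K = (3.559, 0.152, 0.134), RR gives ψ = 0.219, H_out = 7.440 kJ/mol
  T = 352.4 K: K = (3.377, 0.143, 0.128), RR gives ψ = 0.196, H_out = 6.087 kJ/mol
  T = 355.1 K: K = (3.466, 0.147, 0.131), RR gives ψ = 0.208, H_out = 6.759 kJ/mol
  T = 353.8 K: K = (3.423, 0.145, 0.129), RR gives ψ = 0.202, H_out = 6.437 kJ/mol
Linear interpolation between T = 352.4 (H_out = 6.087) and T = 353.8 (H_out = 6.437) on hF = 6.205 gives T ≈ 352.9 K, at which ψ = 0.20.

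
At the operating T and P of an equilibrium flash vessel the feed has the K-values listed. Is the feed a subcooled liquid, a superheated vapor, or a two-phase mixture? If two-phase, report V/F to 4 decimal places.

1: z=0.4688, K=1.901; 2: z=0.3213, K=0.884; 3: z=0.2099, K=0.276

ΣzᵢKᵢ = 1.2332; Σzᵢ/Kᵢ = 1.3706.
Both exceed 1, so a two-phase solution exists.
Rachford–Rice: g(ψ) = Σ zᵢ(Kᵢ−1)/(1+ψ(Kᵢ−1)) = 0.
Newton–Raphson from ψ = 0.37:
  ψ = 0.3700: g = 0.07027, g' = -0.4240 → ψ = 0.5357
  ψ = 0.5357: g = -0.00311, g' = -0.4716 → ψ = 0.5291
Converged at ψ = 0.5291.

two-phase, V/F = 0.5291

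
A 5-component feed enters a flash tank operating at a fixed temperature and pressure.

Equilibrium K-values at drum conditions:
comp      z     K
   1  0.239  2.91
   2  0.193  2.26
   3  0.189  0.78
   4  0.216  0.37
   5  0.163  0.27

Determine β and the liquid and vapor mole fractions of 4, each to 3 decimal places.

Iterate (Newton) starting at β = 0.43:
  β = 0.430: g = 0.0024, g' = -0.749 → β = 0.433
Converged at β = 0.433.
Compositions from xᵢ = zᵢ/(1+β(Kᵢ−1)), yᵢ = Kᵢxᵢ:
  1: x = 0.131, y = 0.381
  2: x = 0.125, y = 0.282
  3: x = 0.209, y = 0.163
  4: x = 0.297, y = 0.110
  5: x = 0.238, y = 0.064

β = 0.433, x_4 = 0.297, y_4 = 0.110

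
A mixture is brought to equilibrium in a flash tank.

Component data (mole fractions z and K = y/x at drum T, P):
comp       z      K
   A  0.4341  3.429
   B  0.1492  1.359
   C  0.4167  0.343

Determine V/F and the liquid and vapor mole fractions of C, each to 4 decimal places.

Iterate (Newton) starting at V/F = 0.5:
  V/F = 0.5000: g = 0.11386, g' = -0.9350 → V/F = 0.6218
  V/F = 0.6218: g = 0.00098, g' = -0.9334 → V/F = 0.6228
Converged at V/F = 0.6228.
Compositions from xᵢ = zᵢ/(1+V/F(Kᵢ−1)), yᵢ = Kᵢxᵢ:
  A: x = 0.1728, y = 0.5924
  B: x = 0.1219, y = 0.1657
  C: x = 0.7053, y = 0.2419

V/F = 0.6228, x_C = 0.7053, y_C = 0.2419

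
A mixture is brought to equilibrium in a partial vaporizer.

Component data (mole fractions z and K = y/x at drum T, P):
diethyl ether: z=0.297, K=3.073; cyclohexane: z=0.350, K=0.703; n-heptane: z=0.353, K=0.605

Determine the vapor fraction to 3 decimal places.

Material balance + equilibrium reduce to Σ zᵢ(Kᵢ−1)/(1+ψ(Kᵢ−1)) = 0.
Feasibility: ΣzᵢKᵢ = 1.372, Σzᵢ/Kᵢ = 1.178 — both > 1, two phases present.
Newton–Raphson from ψ = 0.57:
  ψ = 0.570: g = -0.0229, g' = -0.405 → ψ = 0.513
  ψ = 0.513: g = 0.0007, g' = -0.429 → ψ = 0.515
Converged at ψ = 0.515.

ψ = 0.515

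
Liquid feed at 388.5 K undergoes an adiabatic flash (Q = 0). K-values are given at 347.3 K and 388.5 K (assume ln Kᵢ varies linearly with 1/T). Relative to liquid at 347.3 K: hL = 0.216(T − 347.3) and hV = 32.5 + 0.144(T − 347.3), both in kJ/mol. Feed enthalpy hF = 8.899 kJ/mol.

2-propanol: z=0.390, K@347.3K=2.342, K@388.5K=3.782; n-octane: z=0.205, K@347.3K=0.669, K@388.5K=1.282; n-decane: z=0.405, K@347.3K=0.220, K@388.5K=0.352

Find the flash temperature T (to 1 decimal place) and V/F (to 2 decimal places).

Adiabatic flash: solve Rachford–Rice at each trial T, then check hF = ψ·hV(T) + (1−ψ)·hL(T).
  T = 347.3 K: K = (2.342, 0.669, 0.220), RR gives ψ = 0.158, H_out = 5.132 kJ/mol
  T = 388.5 K: K = (3.782, 1.282, 0.352), RR gives ψ = 0.630, H_out = 27.497 kJ/mol
  T = 367.9 K: K = (3.016, 0.943, 0.282), RR gives ψ = 0.417, H_out = 17.389 kJ/mol
  T = 357.6 K: K = (2.668, 0.798, 0.250), RR gives ψ = 0.297, H_out = 11.661 kJ/mol
  T = 352.5 K: K = (2.503, 0.732, 0.235), RR gives ψ = 0.231, H_out = 8.556 kJ/mol
  T = 355.1 K: K = (2.586, 0.765, 0.242), RR gives ψ = 0.266, H_out = 10.166 kJ/mol
  T = 353.8 K: K = (2.545, 0.749, 0.239), RR gives ψ = 0.249, H_out = 9.368 kJ/mol
Linear interpolation between T = 352.5 (H_out = 8.556) and T = 353.8 (H_out = 9.368) on hF = 8.899 gives T ≈ 353.0 K, at which ψ = 0.24.

T = 353.0 K, V/F = 0.24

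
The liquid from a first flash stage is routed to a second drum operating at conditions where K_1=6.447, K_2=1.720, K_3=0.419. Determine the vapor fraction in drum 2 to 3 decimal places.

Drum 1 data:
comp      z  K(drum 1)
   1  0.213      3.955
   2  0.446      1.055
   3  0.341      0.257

V/F (drum 2) = 0.522

Drum 1:
Material balance + equilibrium reduce to Σ zᵢ(Kᵢ−1)/(1+ψ₁(Kᵢ−1)) = 0.
Feasibility: ΣzᵢKᵢ = 1.401, Σzᵢ/Kᵢ = 1.803 — both > 1, two phases present.
Newton–Raphson from ψ₁ = 0.5:
  ψ₁ = 0.500: g = -0.1252, g' = -0.781 → ψ₁ = 0.340
  ψ₁ = 0.340: g = -0.0007, g' = -0.801 → ψ₁ = 0.339
Converged at ψ₁ = 0.339.
Drum-1 compositions:
  1: x = 0.106, y = 0.421
  2: x = 0.438, y = 0.462
  3: x = 0.456, y = 0.117
Drum-2 feed = drum-1 liquid: z₂ = (0.1064, 0.4378, 0.4557).
Drum 2:
Material balance + equilibrium reduce to Σ zᵢ(Kᵢ−1)/(1+ψ₂(Kᵢ−1)) = 0.
Feasibility: ΣzᵢKᵢ = 1.630, Σzᵢ/Kᵢ = 1.359 — both > 1, two phases present.
Iterate (Newton) starting at ψ₂ = 0.5:
  ψ₂ = 0.500: g = 0.0143, g' = -0.656 → ψ₂ = 0.522
Converged at ψ₂ = 0.522.
  1: x = 0.028, y = 0.179
  2: x = 0.318, y = 0.547
  3: x = 0.654, y = 0.274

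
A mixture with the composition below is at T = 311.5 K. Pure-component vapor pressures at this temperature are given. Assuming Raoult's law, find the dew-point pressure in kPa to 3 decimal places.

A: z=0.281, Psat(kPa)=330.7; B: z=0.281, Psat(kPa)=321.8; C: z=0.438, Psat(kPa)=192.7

Pdew = 250.257 kPa

At the dew point ψ → 1, so Σzᵢ/Kᵢ = 1 with Kᵢ = Pᵢˢᵃᵗ/P ⇒ 1/P = Σzᵢ/Pᵢˢᵃᵗ.
1/P = 0.281/330.7 + 0.281/321.8 + 0.438/192.7 = 0.003996 ⇒ P = 250.257 kPa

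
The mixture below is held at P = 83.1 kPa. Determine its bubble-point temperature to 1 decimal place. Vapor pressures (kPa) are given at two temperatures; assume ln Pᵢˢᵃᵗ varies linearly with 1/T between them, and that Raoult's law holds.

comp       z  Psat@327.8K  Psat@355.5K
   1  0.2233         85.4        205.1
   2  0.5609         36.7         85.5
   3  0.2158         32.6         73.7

T = 346.0 K

Bubble-point temperature: ΣzᵢPᵢˢᵃᵗ(T) = P. Interpolate ln Pᵢˢᵃᵗ = aᵢ + bᵢ/T.
  T = 327.8 K: ΣzᵢPᵢˢᵃᵗ = 46.69 kPa
  T = 355.5 K: ΣzᵢPᵢˢᵃᵗ = 109.66 kPa
  T = 341.6 K: ΣzᵢPᵢˢᵃᵗ = 72.69 kPa
  T = 348.6 K: ΣzᵢPᵢˢᵃᵗ = 89.78 kPa
  T = 345.1 K: ΣzᵢPᵢˢᵃᵗ = 80.87 kPa
  T = 346.9 K: ΣzᵢPᵢˢᵃᵗ = 85.36 kPa
Interpolating between 345.1 K and 346.9 K gives T ≈ 346.0 K.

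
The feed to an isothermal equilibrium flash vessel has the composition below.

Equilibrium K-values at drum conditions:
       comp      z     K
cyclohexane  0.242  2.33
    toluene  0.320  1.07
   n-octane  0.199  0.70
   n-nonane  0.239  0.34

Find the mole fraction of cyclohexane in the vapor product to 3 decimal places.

y_cyclohexane = 0.413

Newton iteration, V/F⁰ = 0.62:
  V/F = 0.620: g = -0.1425, g' = -0.455 → V/F = 0.307
  V/F = 0.307: g = -0.0131, g' = -0.403 → V/F = 0.274
  V/F = 0.274: g = 0.0001, g' = -0.408 → V/F = 0.275
Converged at V/F = 0.275.
Compositions from xᵢ = zᵢ/(1+V/F(Kᵢ−1)), yᵢ = Kᵢxᵢ:
  cyclohexane: x = 0.177, y = 0.413
  toluene: x = 0.314, y = 0.336
  n-octane: x = 0.217, y = 0.152
  n-nonane: x = 0.292, y = 0.099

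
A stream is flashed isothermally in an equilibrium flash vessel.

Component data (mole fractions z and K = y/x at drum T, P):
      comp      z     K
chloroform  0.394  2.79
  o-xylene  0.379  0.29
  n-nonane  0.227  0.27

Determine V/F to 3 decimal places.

Iterate (Newton) starting at V/F = 0.37:
  V/F = 0.370: g = -0.1677, g' = -1.035 → V/F = 0.208
  V/F = 0.208: g = 0.0028, g' = -1.101 → V/F = 0.211
Converged at V/F = 0.211.

V/F = 0.211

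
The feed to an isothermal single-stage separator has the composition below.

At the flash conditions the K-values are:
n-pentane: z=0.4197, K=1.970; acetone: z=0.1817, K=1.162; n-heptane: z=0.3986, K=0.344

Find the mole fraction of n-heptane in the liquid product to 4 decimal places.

Material balance + equilibrium reduce to Σ zᵢ(Kᵢ−1)/(1+V/F(Kᵢ−1)) = 0.
Check two-phase: ΣzᵢKᵢ = 1.1751 > 1 and Σzᵢ/Kᵢ = 1.5281 > 1, so g(0) = 0.1751 > 0 and g(1) = -0.5281 < 0.
Iterate (Newton) starting at V/F = 0.5:
  V/F = 0.5000: g = -0.08773, g' = -0.5630 → V/F = 0.3442
  V/F = 0.3442: g = -0.00464, g' = -0.5124 → V/F = 0.3351
Converged at V/F = 0.3351.
Compositions from xᵢ = zᵢ/(1+V/F(Kᵢ−1)), yᵢ = Kᵢxᵢ:
  n-pentane: x = 0.3167, y = 0.6240
  acetone: x = 0.1723, y = 0.2003
  n-heptane: x = 0.5109, y = 0.1758

x_n-heptane = 0.5109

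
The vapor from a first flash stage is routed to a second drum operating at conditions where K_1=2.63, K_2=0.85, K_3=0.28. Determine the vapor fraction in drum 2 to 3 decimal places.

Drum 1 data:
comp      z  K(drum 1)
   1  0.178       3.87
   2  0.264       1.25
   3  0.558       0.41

Drum 1:
Iterate (Newton) starting at ψ₁ = 0.5:
  ψ₁ = 0.500: g = -0.1985, g' = -0.651 → ψ₁ = 0.195
  ψ₁ = 0.195: g = 0.0184, g' = -0.866 → ψ₁ = 0.216
  ψ₁ = 0.216: g = 0.0004, g' = -0.828 → ψ₁ = 0.217
Converged at ψ₁ = 0.217.
Drum-1 compositions:
  1: x = 0.110, y = 0.425
  2: x = 0.250, y = 0.313
  3: x = 0.640, y = 0.262
Drum-2 feed = drum-1 vapor: z₂ = (0.4246, 0.3130, 0.2623).
Drum 2:
Iterate (Newton) starting at ψ₂ = 0.62:
  ψ₂ = 0.620: g = -0.0487, g' = -0.731 → ψ₂ = 0.553
  ψ₂ = 0.553: g = -0.0013, g' = -0.696 → ψ₂ = 0.552
Converged at ψ₂ = 0.552.
  1: x = 0.224, y = 0.588
  2: x = 0.341, y = 0.290
  3: x = 0.435, y = 0.122

V/F (drum 2) = 0.552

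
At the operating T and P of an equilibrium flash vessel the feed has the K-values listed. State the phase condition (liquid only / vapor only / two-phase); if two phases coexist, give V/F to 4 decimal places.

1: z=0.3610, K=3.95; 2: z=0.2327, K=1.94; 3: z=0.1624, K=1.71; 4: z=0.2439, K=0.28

ΣzᵢKᵢ = 2.2234; Σzᵢ/Kᵢ = 1.1774.
Both exceed 1, so a two-phase solution exists.
Material balance + equilibrium reduce to Σ zᵢ(Kᵢ−1)/(1+ψ(Kᵢ−1)) = 0.
Newton–Raphson from ψ = 0.5:
  ψ = 0.5000: g = 0.38979, g' = -0.9613 → ψ = 0.9055
  ψ = 0.9055: g = -0.02612, g' = -1.3672 → ψ = 0.8864
  ψ = 0.8864: g = -0.00067, g' = -1.2983 → ψ = 0.8859
Converged at ψ = 0.8859.

two-phase, V/F = 0.8859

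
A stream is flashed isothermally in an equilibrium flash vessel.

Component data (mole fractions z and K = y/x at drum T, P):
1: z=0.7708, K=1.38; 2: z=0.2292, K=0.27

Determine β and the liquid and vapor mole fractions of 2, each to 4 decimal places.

Binary case is linear: z₁(K₁−1)(1+β(K₂−1)) + z₂(K₂−1)(1+β(K₁−1)) = 0
⇒ β = [z₁(K₁−1)+z₂(K₂−1)] / [−(K₁−1)(K₂−1)] = 0.12559/0.27740 = 0.4527
Compositions from xᵢ = zᵢ/(1+β(Kᵢ−1)), yᵢ = Kᵢxᵢ:
  1: x = 0.6577, y = 0.9076
  2: x = 0.3423, y = 0.0924

β = 0.4527, x_2 = 0.3423, y_2 = 0.0924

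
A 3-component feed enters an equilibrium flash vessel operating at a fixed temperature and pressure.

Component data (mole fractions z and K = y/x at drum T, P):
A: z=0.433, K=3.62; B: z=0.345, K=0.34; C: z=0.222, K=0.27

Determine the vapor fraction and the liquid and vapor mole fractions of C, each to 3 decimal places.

Let ψ = V/F and solve Σ zᵢ(Kᵢ−1)/(1+ψ(Kᵢ−1)) = 0.
g(0) = ΣzᵢKᵢ − 1 = 0.745 and g(1) = 1 − Σzᵢ/Kᵢ = -0.957, so a root lies in (0, 1).
Newton–Raphson from ψ = 0.68:
  ψ = 0.680: g = -0.3271, g' = -1.345 → ψ = 0.437
  ψ = 0.437: g = -0.0289, g' = -1.198 → ψ = 0.413
Converged at ψ = 0.413.
Compositions from xᵢ = zᵢ/(1+ψ(Kᵢ−1)), yᵢ = Kᵢxᵢ:
  A: x = 0.208, y = 0.753
  B: x = 0.474, y = 0.161
  C: x = 0.318, y = 0.086

ψ = 0.413, x_C = 0.318, y_C = 0.086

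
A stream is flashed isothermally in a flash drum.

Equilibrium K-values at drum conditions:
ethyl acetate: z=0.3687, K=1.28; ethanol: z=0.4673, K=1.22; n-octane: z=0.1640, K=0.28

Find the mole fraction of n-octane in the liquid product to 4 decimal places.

Iterate (Newton) starting at ψ = 0.5:
  ψ = 0.5000: g = -0.00132, g' = -0.2482 → ψ = 0.4947
  ψ = 0.4947: g = -0.00001, g' = -0.2458 → ψ = 0.4946
Converged at ψ = 0.4946.
Compositions from xᵢ = zᵢ/(1+ψ(Kᵢ−1)), yᵢ = Kᵢxᵢ:
  ethyl acetate: x = 0.3238, y = 0.4145
  ethanol: x = 0.4214, y = 0.5142
  n-octane: x = 0.2547, y = 0.0713

x_n-octane = 0.2547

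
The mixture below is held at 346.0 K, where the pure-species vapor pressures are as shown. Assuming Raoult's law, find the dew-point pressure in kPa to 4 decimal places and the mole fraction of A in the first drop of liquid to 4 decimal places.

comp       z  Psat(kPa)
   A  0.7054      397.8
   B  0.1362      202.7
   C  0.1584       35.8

At the dew point ψ → 1, so Σzᵢ/Kᵢ = 1 with Kᵢ = Pᵢˢᵃᵗ/P ⇒ 1/P = Σzᵢ/Pᵢˢᵃᵗ.
1/P = 0.7054/397.8 + 0.1362/202.7 + 0.1584/35.8 = 0.0068698 ⇒ P = 145.5654 kPa
xᵢ = zᵢP/Pᵢˢᵃᵗ ⇒ x_A = 0.7054·145.5654/397.8 = 0.2581

Pdew = 145.5654 kPa, x_A = 0.2581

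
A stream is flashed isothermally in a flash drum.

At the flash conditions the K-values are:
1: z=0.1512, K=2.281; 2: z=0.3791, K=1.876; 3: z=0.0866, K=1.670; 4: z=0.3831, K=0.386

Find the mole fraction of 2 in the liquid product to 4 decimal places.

Rachford–Rice: g(ψ) = Σ zᵢ(Kᵢ−1)/(1+ψ(Kᵢ−1)) = 0.
Feasibility: ΣzᵢKᵢ = 1.3486, Σzᵢ/Kᵢ = 1.3127 — both > 1, two phases present.
Newton–Raphson from ψ = 0.5:
  ψ = 0.5000: g = 0.05304, g' = -0.5554 → ψ = 0.5955
  ψ = 0.5955: g = -0.00121, g' = -0.5842 → ψ = 0.5934
Converged at ψ = 0.5934.
Compositions from xᵢ = zᵢ/(1+ψ(Kᵢ−1)), yᵢ = Kᵢxᵢ:
  1: x = 0.0859, y = 0.1959
  2: x = 0.2494, y = 0.4679
  3: x = 0.0620, y = 0.1035
  4: x = 0.6027, y = 0.2326

x_2 = 0.2494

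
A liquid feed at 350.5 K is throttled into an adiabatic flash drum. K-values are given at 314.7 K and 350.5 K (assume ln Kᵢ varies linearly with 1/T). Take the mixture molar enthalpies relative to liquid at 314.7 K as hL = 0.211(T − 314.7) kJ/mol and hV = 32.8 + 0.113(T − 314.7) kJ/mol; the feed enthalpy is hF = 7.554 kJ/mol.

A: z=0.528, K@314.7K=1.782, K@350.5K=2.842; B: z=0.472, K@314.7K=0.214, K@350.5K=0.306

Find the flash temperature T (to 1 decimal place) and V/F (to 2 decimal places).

T = 321.3 K, V/F = 0.19

Adiabatic flash: solve Rachford–Rice at each trial T, then check hF = ψ·hV(T) + (1−ψ)·hL(T).
  T = 314.7 K: K = (1.782, 0.214), RR gives ψ = 0.068, H_out = 2.236 kJ/mol
  T = 350.5 K: K = (2.842, 0.306), RR gives ψ = 0.505, H_out = 22.333 kJ/mol
  T = 332.6 K: K = (2.279, 0.258), RR gives ψ = 0.343, H_out = 14.422 kJ/mol
  T = 323.6 K: K = (2.021, 0.236), RR gives ψ = 0.228, H_out = 9.168 kJ/mol
  T = 319.1 K: K = (1.898, 0.225), RR gives ψ = 0.155, H_out = 5.954 kJ/mol
  T = 321.4 K: K = (1.960, 0.230), RR gives ψ = 0.194, H_out = 7.659 kJ/mol
Linear interpolation between T = 319.1 (H_out = 5.954) and T = 321.4 (H_out = 7.659) on hF = 7.554 gives T ≈ 321.3 K, at which ψ = 0.19.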